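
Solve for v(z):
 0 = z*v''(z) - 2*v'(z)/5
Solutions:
 v(z) = C1 + C2*z^(7/5)


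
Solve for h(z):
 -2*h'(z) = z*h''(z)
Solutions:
 h(z) = C1 + C2/z


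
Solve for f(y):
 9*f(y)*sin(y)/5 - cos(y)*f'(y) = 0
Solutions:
 f(y) = C1/cos(y)^(9/5)


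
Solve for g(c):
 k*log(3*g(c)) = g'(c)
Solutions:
 Integral(1/(log(_y) + log(3)), (_y, g(c))) = C1 + c*k


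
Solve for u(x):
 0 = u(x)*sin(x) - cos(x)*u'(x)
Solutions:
 u(x) = C1/cos(x)


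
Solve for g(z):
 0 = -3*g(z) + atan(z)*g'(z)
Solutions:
 g(z) = C1*exp(3*Integral(1/atan(z), z))


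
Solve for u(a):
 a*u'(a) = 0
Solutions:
 u(a) = C1


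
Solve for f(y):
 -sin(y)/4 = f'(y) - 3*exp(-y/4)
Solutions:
 f(y) = C1 + cos(y)/4 - 12*exp(-y/4)


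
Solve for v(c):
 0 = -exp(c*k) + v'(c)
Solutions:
 v(c) = C1 + exp(c*k)/k


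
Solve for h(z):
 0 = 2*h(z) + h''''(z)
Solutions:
 h(z) = (C1*sin(2^(3/4)*z/2) + C2*cos(2^(3/4)*z/2))*exp(-2^(3/4)*z/2) + (C3*sin(2^(3/4)*z/2) + C4*cos(2^(3/4)*z/2))*exp(2^(3/4)*z/2)


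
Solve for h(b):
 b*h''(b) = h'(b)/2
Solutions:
 h(b) = C1 + C2*b^(3/2)


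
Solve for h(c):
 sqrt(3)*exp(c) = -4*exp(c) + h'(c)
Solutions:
 h(c) = C1 + sqrt(3)*exp(c) + 4*exp(c)


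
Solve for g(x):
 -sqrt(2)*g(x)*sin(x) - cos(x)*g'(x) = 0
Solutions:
 g(x) = C1*cos(x)^(sqrt(2))


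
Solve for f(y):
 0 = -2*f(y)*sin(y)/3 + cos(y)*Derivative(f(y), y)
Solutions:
 f(y) = C1/cos(y)^(2/3)


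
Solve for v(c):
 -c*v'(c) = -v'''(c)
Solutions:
 v(c) = C1 + Integral(C2*airyai(c) + C3*airybi(c), c)


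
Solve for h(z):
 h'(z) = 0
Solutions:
 h(z) = C1


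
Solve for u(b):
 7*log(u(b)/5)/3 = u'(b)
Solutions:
 3*Integral(1/(-log(_y) + log(5)), (_y, u(b)))/7 = C1 - b


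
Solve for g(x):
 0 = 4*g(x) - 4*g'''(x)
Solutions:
 g(x) = C3*exp(x) + (C1*sin(sqrt(3)*x/2) + C2*cos(sqrt(3)*x/2))*exp(-x/2)


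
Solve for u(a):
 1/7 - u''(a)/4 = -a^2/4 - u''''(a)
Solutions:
 u(a) = C1 + C2*a + C3*exp(-a/2) + C4*exp(a/2) + a^4/12 + 30*a^2/7


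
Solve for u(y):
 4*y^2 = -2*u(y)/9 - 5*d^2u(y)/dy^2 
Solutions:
 u(y) = C1*sin(sqrt(10)*y/15) + C2*cos(sqrt(10)*y/15) - 18*y^2 + 810


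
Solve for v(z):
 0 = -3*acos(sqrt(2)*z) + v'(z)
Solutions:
 v(z) = C1 + 3*z*acos(sqrt(2)*z) - 3*sqrt(2)*sqrt(1 - 2*z^2)/2


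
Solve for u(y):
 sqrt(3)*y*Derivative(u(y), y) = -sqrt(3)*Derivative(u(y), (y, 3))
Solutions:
 u(y) = C1 + Integral(C2*airyai(-y) + C3*airybi(-y), y)


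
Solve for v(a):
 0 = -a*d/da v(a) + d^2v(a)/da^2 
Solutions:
 v(a) = C1 + C2*erfi(sqrt(2)*a/2)


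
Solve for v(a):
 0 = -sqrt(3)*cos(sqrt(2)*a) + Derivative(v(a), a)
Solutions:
 v(a) = C1 + sqrt(6)*sin(sqrt(2)*a)/2


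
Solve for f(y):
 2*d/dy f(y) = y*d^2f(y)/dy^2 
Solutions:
 f(y) = C1 + C2*y^3


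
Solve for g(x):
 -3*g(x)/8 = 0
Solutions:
 g(x) = 0


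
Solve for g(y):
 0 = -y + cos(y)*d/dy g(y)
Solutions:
 g(y) = C1 + Integral(y/cos(y), y)


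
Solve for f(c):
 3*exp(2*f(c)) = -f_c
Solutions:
 f(c) = log(-sqrt(-1/(C1 - 3*c))) - log(2)/2
 f(c) = log(-1/(C1 - 3*c))/2 - log(2)/2


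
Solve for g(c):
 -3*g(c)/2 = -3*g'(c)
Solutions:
 g(c) = C1*exp(c/2)


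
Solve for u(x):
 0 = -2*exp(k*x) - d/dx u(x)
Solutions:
 u(x) = C1 - 2*exp(k*x)/k


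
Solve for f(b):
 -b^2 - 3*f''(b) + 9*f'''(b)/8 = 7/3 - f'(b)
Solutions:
 f(b) = C1 + C2*exp(2*b*(2 - sqrt(2))/3) + C3*exp(2*b*(sqrt(2) + 2)/3) + b^3/3 + 3*b^2 + 217*b/12


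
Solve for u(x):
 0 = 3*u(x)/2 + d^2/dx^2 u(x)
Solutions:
 u(x) = C1*sin(sqrt(6)*x/2) + C2*cos(sqrt(6)*x/2)


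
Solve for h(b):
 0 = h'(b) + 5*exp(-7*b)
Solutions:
 h(b) = C1 + 5*exp(-7*b)/7


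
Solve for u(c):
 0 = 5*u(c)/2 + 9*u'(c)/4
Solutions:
 u(c) = C1*exp(-10*c/9)


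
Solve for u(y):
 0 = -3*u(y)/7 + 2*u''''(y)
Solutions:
 u(y) = C1*exp(-14^(3/4)*3^(1/4)*y/14) + C2*exp(14^(3/4)*3^(1/4)*y/14) + C3*sin(14^(3/4)*3^(1/4)*y/14) + C4*cos(14^(3/4)*3^(1/4)*y/14)


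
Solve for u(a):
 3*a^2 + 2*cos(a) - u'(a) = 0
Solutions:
 u(a) = C1 + a^3 + 2*sin(a)


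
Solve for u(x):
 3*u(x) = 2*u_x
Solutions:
 u(x) = C1*exp(3*x/2)


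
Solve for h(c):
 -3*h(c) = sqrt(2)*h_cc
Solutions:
 h(c) = C1*sin(2^(3/4)*sqrt(3)*c/2) + C2*cos(2^(3/4)*sqrt(3)*c/2)


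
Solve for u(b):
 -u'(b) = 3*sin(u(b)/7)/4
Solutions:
 3*b/4 + 7*log(cos(u(b)/7) - 1)/2 - 7*log(cos(u(b)/7) + 1)/2 = C1


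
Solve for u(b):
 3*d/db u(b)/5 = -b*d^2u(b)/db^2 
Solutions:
 u(b) = C1 + C2*b^(2/5)


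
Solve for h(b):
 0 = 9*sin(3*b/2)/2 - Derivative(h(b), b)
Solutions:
 h(b) = C1 - 3*cos(3*b/2)


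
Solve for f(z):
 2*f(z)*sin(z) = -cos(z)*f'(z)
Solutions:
 f(z) = C1*cos(z)^2


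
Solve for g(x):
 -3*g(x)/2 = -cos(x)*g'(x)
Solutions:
 g(x) = C1*(sin(x) + 1)^(3/4)/(sin(x) - 1)^(3/4)


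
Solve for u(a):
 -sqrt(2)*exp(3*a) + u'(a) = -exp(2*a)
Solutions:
 u(a) = C1 + sqrt(2)*exp(3*a)/3 - exp(2*a)/2


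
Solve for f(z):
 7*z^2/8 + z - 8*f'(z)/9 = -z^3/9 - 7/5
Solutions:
 f(z) = C1 + z^4/32 + 21*z^3/64 + 9*z^2/16 + 63*z/40


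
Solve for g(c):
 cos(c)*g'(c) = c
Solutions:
 g(c) = C1 + Integral(c/cos(c), c)


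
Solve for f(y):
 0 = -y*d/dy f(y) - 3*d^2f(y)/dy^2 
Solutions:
 f(y) = C1 + C2*erf(sqrt(6)*y/6)


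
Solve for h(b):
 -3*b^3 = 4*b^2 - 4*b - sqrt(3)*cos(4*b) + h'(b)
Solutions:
 h(b) = C1 - 3*b^4/4 - 4*b^3/3 + 2*b^2 + sqrt(3)*sin(4*b)/4


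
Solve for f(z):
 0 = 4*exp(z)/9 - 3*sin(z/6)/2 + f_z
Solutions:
 f(z) = C1 - 4*exp(z)/9 - 9*cos(z/6)


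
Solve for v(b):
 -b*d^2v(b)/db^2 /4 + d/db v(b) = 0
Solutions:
 v(b) = C1 + C2*b^5


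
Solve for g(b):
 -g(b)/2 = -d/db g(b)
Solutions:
 g(b) = C1*exp(b/2)


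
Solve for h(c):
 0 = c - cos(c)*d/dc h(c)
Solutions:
 h(c) = C1 + Integral(c/cos(c), c)


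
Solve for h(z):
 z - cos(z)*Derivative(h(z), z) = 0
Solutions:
 h(z) = C1 + Integral(z/cos(z), z)


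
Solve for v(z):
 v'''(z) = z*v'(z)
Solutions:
 v(z) = C1 + Integral(C2*airyai(z) + C3*airybi(z), z)


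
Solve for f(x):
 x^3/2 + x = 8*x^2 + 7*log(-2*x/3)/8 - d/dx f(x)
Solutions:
 f(x) = C1 - x^4/8 + 8*x^3/3 - x^2/2 + 7*x*log(-x)/8 + 7*x*(-log(3) - 1 + log(2))/8


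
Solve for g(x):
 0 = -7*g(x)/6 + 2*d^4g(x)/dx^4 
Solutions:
 g(x) = C1*exp(-sqrt(2)*3^(3/4)*7^(1/4)*x/6) + C2*exp(sqrt(2)*3^(3/4)*7^(1/4)*x/6) + C3*sin(sqrt(2)*3^(3/4)*7^(1/4)*x/6) + C4*cos(sqrt(2)*3^(3/4)*7^(1/4)*x/6)


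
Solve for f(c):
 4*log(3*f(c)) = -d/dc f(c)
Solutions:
 Integral(1/(log(_y) + log(3)), (_y, f(c)))/4 = C1 - c


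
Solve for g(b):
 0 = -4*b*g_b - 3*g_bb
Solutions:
 g(b) = C1 + C2*erf(sqrt(6)*b/3)


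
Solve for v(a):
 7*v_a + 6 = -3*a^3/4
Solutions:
 v(a) = C1 - 3*a^4/112 - 6*a/7


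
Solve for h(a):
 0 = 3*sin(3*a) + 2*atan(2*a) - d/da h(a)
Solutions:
 h(a) = C1 + 2*a*atan(2*a) - log(4*a^2 + 1)/2 - cos(3*a)


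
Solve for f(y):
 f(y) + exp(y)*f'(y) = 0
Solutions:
 f(y) = C1*exp(exp(-y))


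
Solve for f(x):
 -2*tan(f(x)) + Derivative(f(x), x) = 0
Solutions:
 f(x) = pi - asin(C1*exp(2*x))
 f(x) = asin(C1*exp(2*x))


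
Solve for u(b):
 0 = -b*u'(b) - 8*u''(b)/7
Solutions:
 u(b) = C1 + C2*erf(sqrt(7)*b/4)


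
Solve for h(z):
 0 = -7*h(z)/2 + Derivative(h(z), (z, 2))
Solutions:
 h(z) = C1*exp(-sqrt(14)*z/2) + C2*exp(sqrt(14)*z/2)


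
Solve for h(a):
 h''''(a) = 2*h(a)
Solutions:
 h(a) = C1*exp(-2^(1/4)*a) + C2*exp(2^(1/4)*a) + C3*sin(2^(1/4)*a) + C4*cos(2^(1/4)*a)


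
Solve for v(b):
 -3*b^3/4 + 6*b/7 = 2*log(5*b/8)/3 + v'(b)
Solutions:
 v(b) = C1 - 3*b^4/16 + 3*b^2/7 - 2*b*log(b)/3 - 2*b*log(5)/3 + 2*b/3 + 2*b*log(2)


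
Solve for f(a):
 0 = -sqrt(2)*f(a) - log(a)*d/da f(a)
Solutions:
 f(a) = C1*exp(-sqrt(2)*li(a))


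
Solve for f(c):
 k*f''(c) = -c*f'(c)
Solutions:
 f(c) = C1 + C2*sqrt(k)*erf(sqrt(2)*c*sqrt(1/k)/2)


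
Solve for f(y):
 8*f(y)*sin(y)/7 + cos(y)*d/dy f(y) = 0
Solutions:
 f(y) = C1*cos(y)^(8/7)


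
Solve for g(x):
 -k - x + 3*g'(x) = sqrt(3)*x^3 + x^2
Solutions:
 g(x) = C1 + k*x/3 + sqrt(3)*x^4/12 + x^3/9 + x^2/6


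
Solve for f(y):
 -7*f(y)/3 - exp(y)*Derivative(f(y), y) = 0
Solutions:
 f(y) = C1*exp(7*exp(-y)/3)


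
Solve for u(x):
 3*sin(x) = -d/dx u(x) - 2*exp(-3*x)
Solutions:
 u(x) = C1 + 3*cos(x) + 2*exp(-3*x)/3


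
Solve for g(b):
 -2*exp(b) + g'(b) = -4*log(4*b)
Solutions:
 g(b) = C1 - 4*b*log(b) + 4*b*(1 - 2*log(2)) + 2*exp(b)


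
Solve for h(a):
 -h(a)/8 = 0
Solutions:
 h(a) = 0


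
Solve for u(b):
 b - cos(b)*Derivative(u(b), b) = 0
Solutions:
 u(b) = C1 + Integral(b/cos(b), b)


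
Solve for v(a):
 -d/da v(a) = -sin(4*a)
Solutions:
 v(a) = C1 - cos(4*a)/4


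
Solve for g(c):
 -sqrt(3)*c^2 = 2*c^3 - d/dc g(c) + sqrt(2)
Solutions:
 g(c) = C1 + c^4/2 + sqrt(3)*c^3/3 + sqrt(2)*c


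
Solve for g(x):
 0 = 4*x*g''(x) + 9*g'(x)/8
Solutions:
 g(x) = C1 + C2*x^(23/32)


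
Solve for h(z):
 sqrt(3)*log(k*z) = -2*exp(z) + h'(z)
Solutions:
 h(z) = C1 + sqrt(3)*z*log(k*z) - sqrt(3)*z + 2*exp(z)


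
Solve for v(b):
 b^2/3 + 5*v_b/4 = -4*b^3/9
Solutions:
 v(b) = C1 - 4*b^4/45 - 4*b^3/45


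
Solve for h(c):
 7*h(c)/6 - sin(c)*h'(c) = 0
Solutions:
 h(c) = C1*(cos(c) - 1)^(7/12)/(cos(c) + 1)^(7/12)


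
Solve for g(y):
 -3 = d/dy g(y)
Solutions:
 g(y) = C1 - 3*y


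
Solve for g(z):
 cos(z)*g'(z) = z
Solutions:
 g(z) = C1 + Integral(z/cos(z), z)


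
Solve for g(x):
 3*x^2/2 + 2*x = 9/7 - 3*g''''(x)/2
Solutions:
 g(x) = C1 + C2*x + C3*x^2 + C4*x^3 - x^6/360 - x^5/90 + x^4/28


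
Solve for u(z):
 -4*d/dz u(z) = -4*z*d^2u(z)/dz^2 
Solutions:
 u(z) = C1 + C2*z^2


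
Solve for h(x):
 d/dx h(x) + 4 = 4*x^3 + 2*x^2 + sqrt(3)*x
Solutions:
 h(x) = C1 + x^4 + 2*x^3/3 + sqrt(3)*x^2/2 - 4*x


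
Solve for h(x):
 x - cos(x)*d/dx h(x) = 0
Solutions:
 h(x) = C1 + Integral(x/cos(x), x)


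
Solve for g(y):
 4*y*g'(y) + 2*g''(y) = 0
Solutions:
 g(y) = C1 + C2*erf(y)


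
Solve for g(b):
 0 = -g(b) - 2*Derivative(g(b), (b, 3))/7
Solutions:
 g(b) = C3*exp(-2^(2/3)*7^(1/3)*b/2) + (C1*sin(2^(2/3)*sqrt(3)*7^(1/3)*b/4) + C2*cos(2^(2/3)*sqrt(3)*7^(1/3)*b/4))*exp(2^(2/3)*7^(1/3)*b/4)


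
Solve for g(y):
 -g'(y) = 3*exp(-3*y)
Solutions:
 g(y) = C1 + exp(-3*y)


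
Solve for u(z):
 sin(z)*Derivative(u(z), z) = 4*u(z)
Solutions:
 u(z) = C1*(cos(z)^2 - 2*cos(z) + 1)/(cos(z)^2 + 2*cos(z) + 1)


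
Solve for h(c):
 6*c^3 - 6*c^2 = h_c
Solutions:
 h(c) = C1 + 3*c^4/2 - 2*c^3


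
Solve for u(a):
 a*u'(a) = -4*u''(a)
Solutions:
 u(a) = C1 + C2*erf(sqrt(2)*a/4)


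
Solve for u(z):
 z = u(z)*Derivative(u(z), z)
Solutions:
 u(z) = -sqrt(C1 + z^2)
 u(z) = sqrt(C1 + z^2)


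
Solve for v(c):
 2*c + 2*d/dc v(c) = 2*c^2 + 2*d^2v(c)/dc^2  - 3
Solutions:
 v(c) = C1 + C2*exp(c) + c^3/3 + c^2/2 - c/2


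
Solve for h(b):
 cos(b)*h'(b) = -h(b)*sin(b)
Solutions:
 h(b) = C1*cos(b)


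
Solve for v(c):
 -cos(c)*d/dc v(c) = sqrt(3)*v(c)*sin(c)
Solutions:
 v(c) = C1*cos(c)^(sqrt(3))


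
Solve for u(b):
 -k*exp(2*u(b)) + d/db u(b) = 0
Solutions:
 u(b) = log(-sqrt(-1/(C1 + b*k))) - log(2)/2
 u(b) = log(-1/(C1 + b*k))/2 - log(2)/2


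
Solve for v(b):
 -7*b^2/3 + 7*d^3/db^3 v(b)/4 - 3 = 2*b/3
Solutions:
 v(b) = C1 + C2*b + C3*b^2 + b^5/45 + b^4/63 + 2*b^3/7


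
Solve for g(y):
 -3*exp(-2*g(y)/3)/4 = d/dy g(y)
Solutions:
 g(y) = 3*log(-sqrt(C1 - 3*y)) - 3*log(6)/2
 g(y) = 3*log(C1 - 3*y)/2 - 3*log(6)/2


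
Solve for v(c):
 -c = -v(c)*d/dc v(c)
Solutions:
 v(c) = -sqrt(C1 + c^2)
 v(c) = sqrt(C1 + c^2)


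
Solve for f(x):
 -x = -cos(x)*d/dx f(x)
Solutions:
 f(x) = C1 + Integral(x/cos(x), x)


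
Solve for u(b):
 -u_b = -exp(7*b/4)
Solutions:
 u(b) = C1 + 4*exp(7*b/4)/7


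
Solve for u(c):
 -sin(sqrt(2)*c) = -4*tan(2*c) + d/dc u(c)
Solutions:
 u(c) = C1 - 2*log(cos(2*c)) + sqrt(2)*cos(sqrt(2)*c)/2


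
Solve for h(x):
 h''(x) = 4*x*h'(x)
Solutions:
 h(x) = C1 + C2*erfi(sqrt(2)*x)


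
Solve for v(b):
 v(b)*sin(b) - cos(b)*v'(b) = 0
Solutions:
 v(b) = C1/cos(b)


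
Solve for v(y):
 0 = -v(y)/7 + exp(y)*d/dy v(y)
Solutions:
 v(y) = C1*exp(-exp(-y)/7)


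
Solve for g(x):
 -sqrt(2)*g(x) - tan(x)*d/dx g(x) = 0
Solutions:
 g(x) = C1/sin(x)^(sqrt(2))


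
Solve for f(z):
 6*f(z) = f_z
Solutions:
 f(z) = C1*exp(6*z)


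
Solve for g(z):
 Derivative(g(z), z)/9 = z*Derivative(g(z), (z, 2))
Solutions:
 g(z) = C1 + C2*z^(10/9)


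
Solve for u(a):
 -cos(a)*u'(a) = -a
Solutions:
 u(a) = C1 + Integral(a/cos(a), a)


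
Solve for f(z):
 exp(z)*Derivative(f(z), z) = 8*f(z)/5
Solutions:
 f(z) = C1*exp(-8*exp(-z)/5)


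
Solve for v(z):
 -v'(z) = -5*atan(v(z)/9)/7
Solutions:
 Integral(1/atan(_y/9), (_y, v(z))) = C1 + 5*z/7


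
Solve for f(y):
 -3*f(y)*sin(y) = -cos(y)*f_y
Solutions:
 f(y) = C1/cos(y)^3


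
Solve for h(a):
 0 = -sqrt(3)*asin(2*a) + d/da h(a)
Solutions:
 h(a) = C1 + sqrt(3)*(a*asin(2*a) + sqrt(1 - 4*a^2)/2)


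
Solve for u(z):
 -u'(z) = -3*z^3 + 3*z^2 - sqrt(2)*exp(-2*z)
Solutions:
 u(z) = C1 + 3*z^4/4 - z^3 - sqrt(2)*exp(-2*z)/2


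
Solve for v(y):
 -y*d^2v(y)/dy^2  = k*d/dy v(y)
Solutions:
 v(y) = C1 + y^(1 - re(k))*(C2*sin(log(y)*Abs(im(k))) + C3*cos(log(y)*im(k)))


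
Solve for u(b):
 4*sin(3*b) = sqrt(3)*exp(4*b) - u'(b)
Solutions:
 u(b) = C1 + sqrt(3)*exp(4*b)/4 + 4*cos(3*b)/3


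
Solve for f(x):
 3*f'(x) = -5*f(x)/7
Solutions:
 f(x) = C1*exp(-5*x/21)


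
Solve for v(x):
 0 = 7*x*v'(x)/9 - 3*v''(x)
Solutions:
 v(x) = C1 + C2*erfi(sqrt(42)*x/18)


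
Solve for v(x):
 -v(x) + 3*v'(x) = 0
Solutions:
 v(x) = C1*exp(x/3)


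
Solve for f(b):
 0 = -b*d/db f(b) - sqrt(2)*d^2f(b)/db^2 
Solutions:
 f(b) = C1 + C2*erf(2^(1/4)*b/2)


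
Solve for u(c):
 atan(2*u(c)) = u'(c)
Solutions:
 Integral(1/atan(2*_y), (_y, u(c))) = C1 + c


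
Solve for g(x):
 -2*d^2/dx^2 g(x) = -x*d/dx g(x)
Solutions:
 g(x) = C1 + C2*erfi(x/2)


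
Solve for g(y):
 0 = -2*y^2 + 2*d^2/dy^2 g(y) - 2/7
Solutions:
 g(y) = C1 + C2*y + y^4/12 + y^2/14


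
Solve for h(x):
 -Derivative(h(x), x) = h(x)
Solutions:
 h(x) = C1*exp(-x)


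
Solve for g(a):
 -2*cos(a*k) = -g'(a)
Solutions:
 g(a) = C1 + 2*sin(a*k)/k


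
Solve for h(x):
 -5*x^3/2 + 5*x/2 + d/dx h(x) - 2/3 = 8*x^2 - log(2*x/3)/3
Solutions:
 h(x) = C1 + 5*x^4/8 + 8*x^3/3 - 5*x^2/4 - x*log(x)/3 - x*log(2)/3 + x*log(3)/3 + x


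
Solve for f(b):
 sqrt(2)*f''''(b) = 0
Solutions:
 f(b) = C1 + C2*b + C3*b^2 + C4*b^3


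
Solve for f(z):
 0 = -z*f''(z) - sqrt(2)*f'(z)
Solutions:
 f(z) = C1 + C2*z^(1 - sqrt(2))


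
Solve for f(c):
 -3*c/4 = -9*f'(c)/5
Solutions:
 f(c) = C1 + 5*c^2/24


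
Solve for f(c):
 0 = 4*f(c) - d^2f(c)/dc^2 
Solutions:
 f(c) = C1*exp(-2*c) + C2*exp(2*c)


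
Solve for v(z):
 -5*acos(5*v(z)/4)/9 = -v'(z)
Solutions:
 Integral(1/acos(5*_y/4), (_y, v(z))) = C1 + 5*z/9


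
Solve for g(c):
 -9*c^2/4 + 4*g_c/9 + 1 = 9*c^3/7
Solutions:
 g(c) = C1 + 81*c^4/112 + 27*c^3/16 - 9*c/4


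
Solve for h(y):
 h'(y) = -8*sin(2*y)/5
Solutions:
 h(y) = C1 + 4*cos(2*y)/5


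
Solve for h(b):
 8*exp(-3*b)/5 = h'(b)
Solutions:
 h(b) = C1 - 8*exp(-3*b)/15


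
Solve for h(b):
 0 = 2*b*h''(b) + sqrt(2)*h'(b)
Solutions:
 h(b) = C1 + C2*b^(1 - sqrt(2)/2)


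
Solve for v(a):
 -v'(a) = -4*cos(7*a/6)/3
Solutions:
 v(a) = C1 + 8*sin(7*a/6)/7


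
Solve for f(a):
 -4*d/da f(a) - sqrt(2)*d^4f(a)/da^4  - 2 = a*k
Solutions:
 f(a) = C1 + C4*exp(-sqrt(2)*a) - a^2*k/8 - a/2 + (C2*sin(sqrt(6)*a/2) + C3*cos(sqrt(6)*a/2))*exp(sqrt(2)*a/2)


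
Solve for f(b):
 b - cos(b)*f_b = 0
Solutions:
 f(b) = C1 + Integral(b/cos(b), b)


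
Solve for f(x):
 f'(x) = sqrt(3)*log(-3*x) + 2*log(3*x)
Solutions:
 f(x) = C1 + x*(sqrt(3) + 2)*log(x) + x*(-2 - sqrt(3) + sqrt(3)*log(3) + 2*log(3) + sqrt(3)*I*pi)


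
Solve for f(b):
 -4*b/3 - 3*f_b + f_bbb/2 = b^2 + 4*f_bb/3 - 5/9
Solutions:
 f(b) = C1 + C2*exp(b*(4 - sqrt(70))/3) + C3*exp(b*(4 + sqrt(70))/3) - b^3/9 - 2*b^2/27 + 34*b/243


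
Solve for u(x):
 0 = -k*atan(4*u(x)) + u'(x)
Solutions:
 Integral(1/atan(4*_y), (_y, u(x))) = C1 + k*x


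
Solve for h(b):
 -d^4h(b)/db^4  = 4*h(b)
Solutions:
 h(b) = (C1*sin(b) + C2*cos(b))*exp(-b) + (C3*sin(b) + C4*cos(b))*exp(b)


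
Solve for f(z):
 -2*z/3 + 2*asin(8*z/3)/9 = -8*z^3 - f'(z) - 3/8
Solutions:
 f(z) = C1 - 2*z^4 + z^2/3 - 2*z*asin(8*z/3)/9 - 3*z/8 - sqrt(9 - 64*z^2)/36


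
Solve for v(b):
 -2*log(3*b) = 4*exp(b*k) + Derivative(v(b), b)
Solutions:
 v(b) = C1 - 2*b*log(b) + 2*b*(1 - log(3)) + Piecewise((-4*exp(b*k)/k, Ne(k, 0)), (-4*b, True))


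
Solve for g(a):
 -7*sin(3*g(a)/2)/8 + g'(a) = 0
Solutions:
 -7*a/8 + log(cos(3*g(a)/2) - 1)/3 - log(cos(3*g(a)/2) + 1)/3 = C1


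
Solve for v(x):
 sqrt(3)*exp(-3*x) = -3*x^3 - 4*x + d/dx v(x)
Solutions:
 v(x) = C1 + 3*x^4/4 + 2*x^2 - sqrt(3)*exp(-3*x)/3


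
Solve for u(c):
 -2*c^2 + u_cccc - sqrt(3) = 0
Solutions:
 u(c) = C1 + C2*c + C3*c^2 + C4*c^3 + c^6/180 + sqrt(3)*c^4/24


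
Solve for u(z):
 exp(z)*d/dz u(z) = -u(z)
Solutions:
 u(z) = C1*exp(exp(-z))


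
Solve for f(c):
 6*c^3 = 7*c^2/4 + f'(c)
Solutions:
 f(c) = C1 + 3*c^4/2 - 7*c^3/12


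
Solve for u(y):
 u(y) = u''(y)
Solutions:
 u(y) = C1*exp(-y) + C2*exp(y)


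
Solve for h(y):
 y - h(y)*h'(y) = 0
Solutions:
 h(y) = -sqrt(C1 + y^2)
 h(y) = sqrt(C1 + y^2)


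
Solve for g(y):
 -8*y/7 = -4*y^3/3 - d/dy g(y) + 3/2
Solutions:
 g(y) = C1 - y^4/3 + 4*y^2/7 + 3*y/2


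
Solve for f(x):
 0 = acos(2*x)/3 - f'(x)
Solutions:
 f(x) = C1 + x*acos(2*x)/3 - sqrt(1 - 4*x^2)/6


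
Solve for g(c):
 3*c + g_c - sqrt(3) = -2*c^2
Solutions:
 g(c) = C1 - 2*c^3/3 - 3*c^2/2 + sqrt(3)*c


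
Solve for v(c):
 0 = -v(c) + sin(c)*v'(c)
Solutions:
 v(c) = C1*sqrt(cos(c) - 1)/sqrt(cos(c) + 1)


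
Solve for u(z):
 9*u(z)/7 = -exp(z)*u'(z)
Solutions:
 u(z) = C1*exp(9*exp(-z)/7)


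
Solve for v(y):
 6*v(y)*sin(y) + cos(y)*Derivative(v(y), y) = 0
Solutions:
 v(y) = C1*cos(y)^6


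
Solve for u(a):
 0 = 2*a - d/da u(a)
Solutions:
 u(a) = C1 + a^2


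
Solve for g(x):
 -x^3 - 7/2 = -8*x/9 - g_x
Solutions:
 g(x) = C1 + x^4/4 - 4*x^2/9 + 7*x/2


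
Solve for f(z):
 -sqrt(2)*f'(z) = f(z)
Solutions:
 f(z) = C1*exp(-sqrt(2)*z/2)


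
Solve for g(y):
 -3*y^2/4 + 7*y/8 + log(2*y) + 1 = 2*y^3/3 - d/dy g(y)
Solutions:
 g(y) = C1 + y^4/6 + y^3/4 - 7*y^2/16 - y*log(y) - y*log(2)


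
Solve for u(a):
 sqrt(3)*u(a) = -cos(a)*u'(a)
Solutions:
 u(a) = C1*(sin(a) - 1)^(sqrt(3)/2)/(sin(a) + 1)^(sqrt(3)/2)


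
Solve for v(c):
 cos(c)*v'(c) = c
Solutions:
 v(c) = C1 + Integral(c/cos(c), c)


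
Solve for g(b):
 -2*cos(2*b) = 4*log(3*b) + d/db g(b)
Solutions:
 g(b) = C1 - 4*b*log(b) - 4*b*log(3) + 4*b - sin(2*b)


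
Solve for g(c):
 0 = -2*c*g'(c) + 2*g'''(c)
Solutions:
 g(c) = C1 + Integral(C2*airyai(c) + C3*airybi(c), c)


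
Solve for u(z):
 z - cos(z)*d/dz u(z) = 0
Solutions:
 u(z) = C1 + Integral(z/cos(z), z)


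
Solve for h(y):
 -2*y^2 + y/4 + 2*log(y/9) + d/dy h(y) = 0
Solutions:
 h(y) = C1 + 2*y^3/3 - y^2/8 - 2*y*log(y) + 2*y + y*log(81)


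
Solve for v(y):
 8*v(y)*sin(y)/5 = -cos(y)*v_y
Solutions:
 v(y) = C1*cos(y)^(8/5)


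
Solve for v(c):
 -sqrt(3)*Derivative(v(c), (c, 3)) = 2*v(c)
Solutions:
 v(c) = C3*exp(-2^(1/3)*3^(5/6)*c/3) + (C1*sin(6^(1/3)*c/2) + C2*cos(6^(1/3)*c/2))*exp(2^(1/3)*3^(5/6)*c/6)


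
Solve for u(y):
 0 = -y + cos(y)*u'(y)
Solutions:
 u(y) = C1 + Integral(y/cos(y), y)


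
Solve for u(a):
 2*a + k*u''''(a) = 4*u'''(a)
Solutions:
 u(a) = C1 + C2*a + C3*a^2 + C4*exp(4*a/k) + a^4/48 + a^3*k/48


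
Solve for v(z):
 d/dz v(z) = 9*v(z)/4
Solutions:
 v(z) = C1*exp(9*z/4)


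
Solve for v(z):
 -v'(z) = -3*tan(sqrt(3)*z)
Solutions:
 v(z) = C1 - sqrt(3)*log(cos(sqrt(3)*z))


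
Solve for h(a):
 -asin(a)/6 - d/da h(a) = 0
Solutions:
 h(a) = C1 - a*asin(a)/6 - sqrt(1 - a^2)/6


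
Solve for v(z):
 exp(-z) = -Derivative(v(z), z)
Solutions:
 v(z) = C1 + exp(-z)


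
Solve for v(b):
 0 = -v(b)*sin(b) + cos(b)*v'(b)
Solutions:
 v(b) = C1/cos(b)


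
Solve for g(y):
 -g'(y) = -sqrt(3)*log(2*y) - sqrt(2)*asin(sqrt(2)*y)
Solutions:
 g(y) = C1 + sqrt(3)*y*(log(y) - 1) + sqrt(3)*y*log(2) + sqrt(2)*(y*asin(sqrt(2)*y) + sqrt(2)*sqrt(1 - 2*y^2)/2)


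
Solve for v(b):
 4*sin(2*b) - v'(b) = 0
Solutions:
 v(b) = C1 - 2*cos(2*b)


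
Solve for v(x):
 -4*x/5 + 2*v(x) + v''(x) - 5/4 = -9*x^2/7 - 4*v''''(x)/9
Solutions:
 v(x) = -9*x^2/14 + 2*x/5 + (C1*sin(2^(3/4)*sqrt(3)*x*cos(atan(sqrt(23)/3)/2)/2) + C2*cos(2^(3/4)*sqrt(3)*x*cos(atan(sqrt(23)/3)/2)/2))*exp(-2^(3/4)*sqrt(3)*x*sin(atan(sqrt(23)/3)/2)/2) + (C3*sin(2^(3/4)*sqrt(3)*x*cos(atan(sqrt(23)/3)/2)/2) + C4*cos(2^(3/4)*sqrt(3)*x*cos(atan(sqrt(23)/3)/2)/2))*exp(2^(3/4)*sqrt(3)*x*sin(atan(sqrt(23)/3)/2)/2) + 71/56


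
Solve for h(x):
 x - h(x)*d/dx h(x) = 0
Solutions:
 h(x) = -sqrt(C1 + x^2)
 h(x) = sqrt(C1 + x^2)


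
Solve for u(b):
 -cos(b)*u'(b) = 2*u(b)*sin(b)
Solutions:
 u(b) = C1*cos(b)^2


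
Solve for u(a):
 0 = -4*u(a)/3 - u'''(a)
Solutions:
 u(a) = C3*exp(-6^(2/3)*a/3) + (C1*sin(2^(2/3)*3^(1/6)*a/2) + C2*cos(2^(2/3)*3^(1/6)*a/2))*exp(6^(2/3)*a/6)


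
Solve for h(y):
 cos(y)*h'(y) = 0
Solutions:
 h(y) = C1


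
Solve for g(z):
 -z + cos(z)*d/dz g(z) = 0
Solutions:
 g(z) = C1 + Integral(z/cos(z), z)


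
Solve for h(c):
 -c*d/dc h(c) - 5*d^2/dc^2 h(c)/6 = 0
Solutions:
 h(c) = C1 + C2*erf(sqrt(15)*c/5)


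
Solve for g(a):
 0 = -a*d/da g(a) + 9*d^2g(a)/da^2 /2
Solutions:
 g(a) = C1 + C2*erfi(a/3)


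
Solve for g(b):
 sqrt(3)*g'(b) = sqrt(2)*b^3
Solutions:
 g(b) = C1 + sqrt(6)*b^4/12


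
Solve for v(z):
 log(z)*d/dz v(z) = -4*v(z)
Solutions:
 v(z) = C1*exp(-4*li(z))


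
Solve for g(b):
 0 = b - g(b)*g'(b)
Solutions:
 g(b) = -sqrt(C1 + b^2)
 g(b) = sqrt(C1 + b^2)


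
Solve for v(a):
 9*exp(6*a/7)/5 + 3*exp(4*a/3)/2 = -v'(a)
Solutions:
 v(a) = C1 - 21*exp(6*a/7)/10 - 9*exp(4*a/3)/8


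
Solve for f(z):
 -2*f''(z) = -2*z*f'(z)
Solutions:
 f(z) = C1 + C2*erfi(sqrt(2)*z/2)


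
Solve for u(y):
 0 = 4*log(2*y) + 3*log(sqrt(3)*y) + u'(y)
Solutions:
 u(y) = C1 - 7*y*log(y) - y*log(48*sqrt(3)) + 7*y


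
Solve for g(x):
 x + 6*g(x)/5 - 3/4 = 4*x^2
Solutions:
 g(x) = 10*x^2/3 - 5*x/6 + 5/8


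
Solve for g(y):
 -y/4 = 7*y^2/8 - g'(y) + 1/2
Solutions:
 g(y) = C1 + 7*y^3/24 + y^2/8 + y/2


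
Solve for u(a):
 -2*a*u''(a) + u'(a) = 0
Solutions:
 u(a) = C1 + C2*a^(3/2)


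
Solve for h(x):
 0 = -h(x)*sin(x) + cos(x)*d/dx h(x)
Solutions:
 h(x) = C1/cos(x)


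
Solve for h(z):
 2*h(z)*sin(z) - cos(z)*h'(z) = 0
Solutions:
 h(z) = C1/cos(z)^2


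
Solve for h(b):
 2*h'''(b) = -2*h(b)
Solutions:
 h(b) = C3*exp(-b) + (C1*sin(sqrt(3)*b/2) + C2*cos(sqrt(3)*b/2))*exp(b/2)


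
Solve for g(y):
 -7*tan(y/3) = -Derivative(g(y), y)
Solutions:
 g(y) = C1 - 21*log(cos(y/3))


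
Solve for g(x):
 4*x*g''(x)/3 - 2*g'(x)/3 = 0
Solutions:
 g(x) = C1 + C2*x^(3/2)


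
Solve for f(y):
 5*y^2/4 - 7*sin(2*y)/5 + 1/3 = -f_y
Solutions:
 f(y) = C1 - 5*y^3/12 - y/3 - 7*cos(2*y)/10


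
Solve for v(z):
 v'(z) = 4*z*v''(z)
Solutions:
 v(z) = C1 + C2*z^(5/4)


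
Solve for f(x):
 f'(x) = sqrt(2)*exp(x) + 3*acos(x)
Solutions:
 f(x) = C1 + 3*x*acos(x) - 3*sqrt(1 - x^2) + sqrt(2)*exp(x)


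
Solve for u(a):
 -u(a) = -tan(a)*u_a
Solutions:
 u(a) = C1*sin(a)


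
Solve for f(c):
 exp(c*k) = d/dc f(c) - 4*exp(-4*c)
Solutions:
 f(c) = C1 - exp(-4*c) + exp(c*k)/k


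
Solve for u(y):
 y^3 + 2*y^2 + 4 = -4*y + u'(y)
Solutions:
 u(y) = C1 + y^4/4 + 2*y^3/3 + 2*y^2 + 4*y


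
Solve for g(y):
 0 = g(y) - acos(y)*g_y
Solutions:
 g(y) = C1*exp(Integral(1/acos(y), y))


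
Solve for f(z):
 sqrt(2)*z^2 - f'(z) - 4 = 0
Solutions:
 f(z) = C1 + sqrt(2)*z^3/3 - 4*z


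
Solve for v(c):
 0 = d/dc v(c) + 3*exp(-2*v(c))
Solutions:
 v(c) = log(-sqrt(C1 - 6*c))
 v(c) = log(C1 - 6*c)/2


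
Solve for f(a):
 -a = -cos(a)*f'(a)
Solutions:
 f(a) = C1 + Integral(a/cos(a), a)


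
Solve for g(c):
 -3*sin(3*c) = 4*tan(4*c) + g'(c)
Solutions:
 g(c) = C1 + log(cos(4*c)) + cos(3*c)


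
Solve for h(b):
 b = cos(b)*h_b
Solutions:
 h(b) = C1 + Integral(b/cos(b), b)


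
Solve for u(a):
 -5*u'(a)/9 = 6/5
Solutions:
 u(a) = C1 - 54*a/25


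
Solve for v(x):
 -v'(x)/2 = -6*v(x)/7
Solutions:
 v(x) = C1*exp(12*x/7)


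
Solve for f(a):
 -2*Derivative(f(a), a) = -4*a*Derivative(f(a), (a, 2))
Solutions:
 f(a) = C1 + C2*a^(3/2)


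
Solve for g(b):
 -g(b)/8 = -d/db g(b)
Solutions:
 g(b) = C1*exp(b/8)


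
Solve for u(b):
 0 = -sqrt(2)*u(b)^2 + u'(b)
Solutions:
 u(b) = -1/(C1 + sqrt(2)*b)


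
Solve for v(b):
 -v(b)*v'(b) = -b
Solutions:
 v(b) = -sqrt(C1 + b^2)
 v(b) = sqrt(C1 + b^2)


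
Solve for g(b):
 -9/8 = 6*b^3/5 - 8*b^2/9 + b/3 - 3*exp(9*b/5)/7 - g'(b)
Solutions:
 g(b) = C1 + 3*b^4/10 - 8*b^3/27 + b^2/6 + 9*b/8 - 5*exp(9*b/5)/21


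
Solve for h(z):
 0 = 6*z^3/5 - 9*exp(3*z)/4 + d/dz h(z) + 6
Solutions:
 h(z) = C1 - 3*z^4/10 - 6*z + 3*exp(3*z)/4


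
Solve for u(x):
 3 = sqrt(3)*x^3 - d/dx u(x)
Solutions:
 u(x) = C1 + sqrt(3)*x^4/4 - 3*x


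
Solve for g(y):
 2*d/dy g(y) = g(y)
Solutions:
 g(y) = C1*exp(y/2)


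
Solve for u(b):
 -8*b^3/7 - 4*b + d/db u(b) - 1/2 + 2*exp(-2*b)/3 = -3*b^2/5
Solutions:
 u(b) = C1 + 2*b^4/7 - b^3/5 + 2*b^2 + b/2 + exp(-2*b)/3


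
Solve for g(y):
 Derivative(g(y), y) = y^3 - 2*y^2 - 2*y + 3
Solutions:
 g(y) = C1 + y^4/4 - 2*y^3/3 - y^2 + 3*y


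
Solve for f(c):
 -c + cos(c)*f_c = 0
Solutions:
 f(c) = C1 + Integral(c/cos(c), c)


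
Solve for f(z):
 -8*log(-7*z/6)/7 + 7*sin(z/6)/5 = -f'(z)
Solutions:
 f(z) = C1 + 8*z*log(-z)/7 - 8*z*log(6)/7 - 8*z/7 + 8*z*log(7)/7 + 42*cos(z/6)/5


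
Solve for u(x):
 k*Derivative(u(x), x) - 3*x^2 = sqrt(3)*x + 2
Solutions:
 u(x) = C1 + x^3/k + sqrt(3)*x^2/(2*k) + 2*x/k


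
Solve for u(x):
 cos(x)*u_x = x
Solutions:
 u(x) = C1 + Integral(x/cos(x), x)


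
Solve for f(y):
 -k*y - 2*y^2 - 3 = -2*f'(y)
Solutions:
 f(y) = C1 + k*y^2/4 + y^3/3 + 3*y/2


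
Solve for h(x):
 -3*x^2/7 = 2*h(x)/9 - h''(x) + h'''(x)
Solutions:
 h(x) = C1*exp(x*((sqrt(3) + 2)^(-1/3) + (sqrt(3) + 2)^(1/3) + 2)/6)*sin(sqrt(3)*x*(-(sqrt(3) + 2)^(1/3) + (sqrt(3) + 2)^(-1/3))/6) + C2*exp(x*((sqrt(3) + 2)^(-1/3) + (sqrt(3) + 2)^(1/3) + 2)/6)*cos(sqrt(3)*x*(-(sqrt(3) + 2)^(1/3) + (sqrt(3) + 2)^(-1/3))/6) + C3*exp(x*(-(sqrt(3) + 2)^(1/3) - 1/(sqrt(3) + 2)^(1/3) + 1)/3) - 27*x^2/14 - 243/14


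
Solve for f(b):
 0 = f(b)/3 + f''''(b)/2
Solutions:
 f(b) = (C1*sin(6^(3/4)*b/6) + C2*cos(6^(3/4)*b/6))*exp(-6^(3/4)*b/6) + (C3*sin(6^(3/4)*b/6) + C4*cos(6^(3/4)*b/6))*exp(6^(3/4)*b/6)


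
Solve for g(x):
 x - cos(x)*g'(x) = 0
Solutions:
 g(x) = C1 + Integral(x/cos(x), x)


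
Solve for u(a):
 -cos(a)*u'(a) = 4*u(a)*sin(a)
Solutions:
 u(a) = C1*cos(a)^4


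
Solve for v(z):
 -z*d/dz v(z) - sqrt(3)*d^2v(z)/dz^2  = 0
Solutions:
 v(z) = C1 + C2*erf(sqrt(2)*3^(3/4)*z/6)


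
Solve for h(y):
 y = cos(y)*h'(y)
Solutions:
 h(y) = C1 + Integral(y/cos(y), y)


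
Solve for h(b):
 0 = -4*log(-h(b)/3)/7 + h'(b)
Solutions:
 -7*Integral(1/(log(-_y) - log(3)), (_y, h(b)))/4 = C1 - b


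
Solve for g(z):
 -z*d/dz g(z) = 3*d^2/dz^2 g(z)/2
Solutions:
 g(z) = C1 + C2*erf(sqrt(3)*z/3)


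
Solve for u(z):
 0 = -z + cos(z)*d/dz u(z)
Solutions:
 u(z) = C1 + Integral(z/cos(z), z)


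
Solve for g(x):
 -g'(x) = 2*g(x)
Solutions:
 g(x) = C1*exp(-2*x)


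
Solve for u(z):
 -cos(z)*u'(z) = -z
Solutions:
 u(z) = C1 + Integral(z/cos(z), z)


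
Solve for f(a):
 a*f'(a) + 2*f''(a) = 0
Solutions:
 f(a) = C1 + C2*erf(a/2)


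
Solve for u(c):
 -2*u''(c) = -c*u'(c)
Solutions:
 u(c) = C1 + C2*erfi(c/2)


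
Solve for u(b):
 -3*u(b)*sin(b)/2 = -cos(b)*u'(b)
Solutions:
 u(b) = C1/cos(b)^(3/2)


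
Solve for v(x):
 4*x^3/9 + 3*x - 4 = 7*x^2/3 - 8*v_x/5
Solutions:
 v(x) = C1 - 5*x^4/72 + 35*x^3/72 - 15*x^2/16 + 5*x/2


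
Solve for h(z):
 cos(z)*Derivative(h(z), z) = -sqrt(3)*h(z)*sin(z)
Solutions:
 h(z) = C1*cos(z)^(sqrt(3))


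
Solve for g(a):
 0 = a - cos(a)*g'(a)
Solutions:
 g(a) = C1 + Integral(a/cos(a), a)


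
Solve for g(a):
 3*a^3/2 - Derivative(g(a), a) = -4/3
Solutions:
 g(a) = C1 + 3*a^4/8 + 4*a/3


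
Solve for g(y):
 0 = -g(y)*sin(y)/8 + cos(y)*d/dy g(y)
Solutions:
 g(y) = C1/cos(y)^(1/8)


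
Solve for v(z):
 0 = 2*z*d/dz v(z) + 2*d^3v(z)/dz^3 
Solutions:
 v(z) = C1 + Integral(C2*airyai(-z) + C3*airybi(-z), z)


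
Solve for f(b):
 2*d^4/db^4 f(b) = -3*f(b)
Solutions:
 f(b) = (C1*sin(6^(1/4)*b/2) + C2*cos(6^(1/4)*b/2))*exp(-6^(1/4)*b/2) + (C3*sin(6^(1/4)*b/2) + C4*cos(6^(1/4)*b/2))*exp(6^(1/4)*b/2)


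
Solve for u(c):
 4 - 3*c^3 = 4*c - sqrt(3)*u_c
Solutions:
 u(c) = C1 + sqrt(3)*c^4/4 + 2*sqrt(3)*c^2/3 - 4*sqrt(3)*c/3


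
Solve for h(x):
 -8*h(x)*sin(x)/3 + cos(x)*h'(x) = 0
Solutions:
 h(x) = C1/cos(x)^(8/3)


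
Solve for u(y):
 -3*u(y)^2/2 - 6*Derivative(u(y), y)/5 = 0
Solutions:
 u(y) = 4/(C1 + 5*y)


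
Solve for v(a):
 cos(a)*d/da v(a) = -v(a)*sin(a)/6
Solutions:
 v(a) = C1*cos(a)^(1/6)


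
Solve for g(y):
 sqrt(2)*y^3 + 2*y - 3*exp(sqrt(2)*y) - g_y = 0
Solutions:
 g(y) = C1 + sqrt(2)*y^4/4 + y^2 - 3*sqrt(2)*exp(sqrt(2)*y)/2


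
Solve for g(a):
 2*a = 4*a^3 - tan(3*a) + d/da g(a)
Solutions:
 g(a) = C1 - a^4 + a^2 - log(cos(3*a))/3


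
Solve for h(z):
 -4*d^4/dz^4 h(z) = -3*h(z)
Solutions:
 h(z) = C1*exp(-sqrt(2)*3^(1/4)*z/2) + C2*exp(sqrt(2)*3^(1/4)*z/2) + C3*sin(sqrt(2)*3^(1/4)*z/2) + C4*cos(sqrt(2)*3^(1/4)*z/2)


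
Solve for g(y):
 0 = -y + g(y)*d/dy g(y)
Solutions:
 g(y) = -sqrt(C1 + y^2)
 g(y) = sqrt(C1 + y^2)


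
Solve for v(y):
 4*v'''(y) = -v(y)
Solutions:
 v(y) = C3*exp(-2^(1/3)*y/2) + (C1*sin(2^(1/3)*sqrt(3)*y/4) + C2*cos(2^(1/3)*sqrt(3)*y/4))*exp(2^(1/3)*y/4)


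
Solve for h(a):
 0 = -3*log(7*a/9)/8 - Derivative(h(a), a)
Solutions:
 h(a) = C1 - 3*a*log(a)/8 - 3*a*log(7)/8 + 3*a/8 + 3*a*log(3)/4


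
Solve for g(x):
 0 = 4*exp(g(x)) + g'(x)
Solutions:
 g(x) = log(1/(C1 + 4*x))


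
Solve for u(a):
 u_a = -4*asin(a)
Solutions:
 u(a) = C1 - 4*a*asin(a) - 4*sqrt(1 - a^2)


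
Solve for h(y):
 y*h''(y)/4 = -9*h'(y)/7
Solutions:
 h(y) = C1 + C2/y^(29/7)


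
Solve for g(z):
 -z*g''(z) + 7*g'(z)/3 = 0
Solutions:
 g(z) = C1 + C2*z^(10/3)


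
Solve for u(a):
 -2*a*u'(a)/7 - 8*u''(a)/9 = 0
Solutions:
 u(a) = C1 + C2*erf(3*sqrt(14)*a/28)


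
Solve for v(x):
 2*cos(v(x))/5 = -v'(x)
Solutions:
 2*x/5 - log(sin(v(x)) - 1)/2 + log(sin(v(x)) + 1)/2 = C1


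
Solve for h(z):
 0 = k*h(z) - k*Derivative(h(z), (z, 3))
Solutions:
 h(z) = C3*exp(z) + (C1*sin(sqrt(3)*z/2) + C2*cos(sqrt(3)*z/2))*exp(-z/2)


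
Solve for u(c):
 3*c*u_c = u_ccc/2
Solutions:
 u(c) = C1 + Integral(C2*airyai(6^(1/3)*c) + C3*airybi(6^(1/3)*c), c)


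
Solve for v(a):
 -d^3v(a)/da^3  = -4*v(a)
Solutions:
 v(a) = C3*exp(2^(2/3)*a) + (C1*sin(2^(2/3)*sqrt(3)*a/2) + C2*cos(2^(2/3)*sqrt(3)*a/2))*exp(-2^(2/3)*a/2)


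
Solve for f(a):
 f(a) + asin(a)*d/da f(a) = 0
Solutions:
 f(a) = C1*exp(-Integral(1/asin(a), a))


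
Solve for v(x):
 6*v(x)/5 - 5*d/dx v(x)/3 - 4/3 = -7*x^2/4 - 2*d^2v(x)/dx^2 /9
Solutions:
 v(x) = C1*exp(3*x*(25 - sqrt(385))/20) + C2*exp(3*x*(sqrt(385) + 25)/20) - 35*x^2/24 - 875*x/216 - 15455/3888


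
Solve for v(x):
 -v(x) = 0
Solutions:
 v(x) = 0


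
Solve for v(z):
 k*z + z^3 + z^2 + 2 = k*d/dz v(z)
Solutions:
 v(z) = C1 + z^2/2 + z^4/(4*k) + z^3/(3*k) + 2*z/k


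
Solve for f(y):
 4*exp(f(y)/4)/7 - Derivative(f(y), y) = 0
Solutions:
 f(y) = 4*log(-1/(C1 + 4*y)) + 4*log(28)


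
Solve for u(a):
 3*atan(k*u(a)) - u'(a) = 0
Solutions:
 Integral(1/atan(_y*k), (_y, u(a))) = C1 + 3*a


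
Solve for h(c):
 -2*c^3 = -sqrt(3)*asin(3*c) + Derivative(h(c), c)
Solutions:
 h(c) = C1 - c^4/2 + sqrt(3)*(c*asin(3*c) + sqrt(1 - 9*c^2)/3)


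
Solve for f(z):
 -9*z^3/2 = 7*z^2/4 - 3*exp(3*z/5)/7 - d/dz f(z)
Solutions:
 f(z) = C1 + 9*z^4/8 + 7*z^3/12 - 5*exp(3*z/5)/7


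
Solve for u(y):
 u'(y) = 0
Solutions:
 u(y) = C1


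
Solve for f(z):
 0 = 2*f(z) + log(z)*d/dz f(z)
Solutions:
 f(z) = C1*exp(-2*li(z))


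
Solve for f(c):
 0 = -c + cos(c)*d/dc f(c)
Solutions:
 f(c) = C1 + Integral(c/cos(c), c)


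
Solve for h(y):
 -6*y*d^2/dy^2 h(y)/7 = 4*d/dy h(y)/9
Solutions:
 h(y) = C1 + C2*y^(13/27)


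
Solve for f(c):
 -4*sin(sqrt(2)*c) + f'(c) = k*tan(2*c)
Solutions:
 f(c) = C1 - k*log(cos(2*c))/2 - 2*sqrt(2)*cos(sqrt(2)*c)


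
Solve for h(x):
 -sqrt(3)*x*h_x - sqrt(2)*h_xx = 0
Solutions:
 h(x) = C1 + C2*erf(6^(1/4)*x/2)


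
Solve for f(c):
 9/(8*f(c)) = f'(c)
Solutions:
 f(c) = -sqrt(C1 + 9*c)/2
 f(c) = sqrt(C1 + 9*c)/2


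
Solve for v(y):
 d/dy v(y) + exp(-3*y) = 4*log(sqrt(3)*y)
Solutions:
 v(y) = C1 + 4*y*log(y) + 2*y*(-2 + log(3)) + exp(-3*y)/3


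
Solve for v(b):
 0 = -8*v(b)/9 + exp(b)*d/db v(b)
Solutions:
 v(b) = C1*exp(-8*exp(-b)/9)


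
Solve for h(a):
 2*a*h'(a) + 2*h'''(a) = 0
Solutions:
 h(a) = C1 + Integral(C2*airyai(-a) + C3*airybi(-a), a)


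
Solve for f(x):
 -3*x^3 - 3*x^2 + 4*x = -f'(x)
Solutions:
 f(x) = C1 + 3*x^4/4 + x^3 - 2*x^2


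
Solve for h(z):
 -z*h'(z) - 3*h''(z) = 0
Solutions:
 h(z) = C1 + C2*erf(sqrt(6)*z/6)


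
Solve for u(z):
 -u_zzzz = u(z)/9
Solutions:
 u(z) = (C1*sin(sqrt(6)*z/6) + C2*cos(sqrt(6)*z/6))*exp(-sqrt(6)*z/6) + (C3*sin(sqrt(6)*z/6) + C4*cos(sqrt(6)*z/6))*exp(sqrt(6)*z/6)


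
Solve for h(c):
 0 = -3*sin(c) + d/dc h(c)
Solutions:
 h(c) = C1 - 3*cos(c)


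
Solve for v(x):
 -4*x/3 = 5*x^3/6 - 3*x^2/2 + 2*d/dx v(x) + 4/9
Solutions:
 v(x) = C1 - 5*x^4/48 + x^3/4 - x^2/3 - 2*x/9


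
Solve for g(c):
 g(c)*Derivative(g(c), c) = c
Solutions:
 g(c) = -sqrt(C1 + c^2)
 g(c) = sqrt(C1 + c^2)


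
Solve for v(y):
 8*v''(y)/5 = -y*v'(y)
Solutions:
 v(y) = C1 + C2*erf(sqrt(5)*y/4)


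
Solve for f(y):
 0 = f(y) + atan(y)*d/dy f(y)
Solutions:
 f(y) = C1*exp(-Integral(1/atan(y), y))


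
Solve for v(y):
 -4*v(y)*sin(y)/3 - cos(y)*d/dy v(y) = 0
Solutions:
 v(y) = C1*cos(y)^(4/3)


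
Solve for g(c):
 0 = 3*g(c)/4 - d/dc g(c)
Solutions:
 g(c) = C1*exp(3*c/4)


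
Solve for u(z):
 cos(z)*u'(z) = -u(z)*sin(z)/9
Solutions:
 u(z) = C1*cos(z)^(1/9)


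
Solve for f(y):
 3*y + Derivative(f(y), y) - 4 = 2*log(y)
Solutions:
 f(y) = C1 - 3*y^2/2 + 2*y*log(y) + 2*y


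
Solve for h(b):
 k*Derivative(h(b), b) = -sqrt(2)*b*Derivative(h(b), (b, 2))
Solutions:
 h(b) = C1 + b^(-sqrt(2)*re(k)/2 + 1)*(C2*sin(sqrt(2)*log(b)*Abs(im(k))/2) + C3*cos(sqrt(2)*log(b)*im(k)/2))


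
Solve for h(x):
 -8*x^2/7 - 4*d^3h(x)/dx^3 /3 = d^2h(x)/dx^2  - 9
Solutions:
 h(x) = C1 + C2*x + C3*exp(-3*x/4) - 2*x^4/21 + 32*x^3/63 + 311*x^2/126


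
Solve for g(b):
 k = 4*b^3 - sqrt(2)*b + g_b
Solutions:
 g(b) = C1 - b^4 + sqrt(2)*b^2/2 + b*k


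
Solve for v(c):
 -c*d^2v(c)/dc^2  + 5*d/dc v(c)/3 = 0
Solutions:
 v(c) = C1 + C2*c^(8/3)


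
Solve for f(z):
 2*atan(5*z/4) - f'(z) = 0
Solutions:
 f(z) = C1 + 2*z*atan(5*z/4) - 4*log(25*z^2 + 16)/5


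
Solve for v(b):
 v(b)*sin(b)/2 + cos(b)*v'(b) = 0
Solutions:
 v(b) = C1*sqrt(cos(b))


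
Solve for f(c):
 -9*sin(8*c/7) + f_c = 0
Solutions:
 f(c) = C1 - 63*cos(8*c/7)/8


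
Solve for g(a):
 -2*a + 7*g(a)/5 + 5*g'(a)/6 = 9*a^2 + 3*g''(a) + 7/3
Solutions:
 g(a) = C1*exp(a*(25 - sqrt(15745))/180) + C2*exp(a*(25 + sqrt(15745))/180) + 45*a^2/7 - 305*a/49 + 22585/686


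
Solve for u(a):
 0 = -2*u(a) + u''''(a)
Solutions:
 u(a) = C1*exp(-2^(1/4)*a) + C2*exp(2^(1/4)*a) + C3*sin(2^(1/4)*a) + C4*cos(2^(1/4)*a)


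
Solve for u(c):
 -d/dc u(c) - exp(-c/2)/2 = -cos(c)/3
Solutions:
 u(c) = C1 + sin(c)/3 + exp(-c/2)


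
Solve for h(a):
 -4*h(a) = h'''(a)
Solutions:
 h(a) = C3*exp(-2^(2/3)*a) + (C1*sin(2^(2/3)*sqrt(3)*a/2) + C2*cos(2^(2/3)*sqrt(3)*a/2))*exp(2^(2/3)*a/2)


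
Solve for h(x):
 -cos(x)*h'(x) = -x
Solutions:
 h(x) = C1 + Integral(x/cos(x), x)


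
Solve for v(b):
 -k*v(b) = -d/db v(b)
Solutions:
 v(b) = C1*exp(b*k)


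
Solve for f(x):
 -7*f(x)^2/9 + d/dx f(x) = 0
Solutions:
 f(x) = -9/(C1 + 7*x)


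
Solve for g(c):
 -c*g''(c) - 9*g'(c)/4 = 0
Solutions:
 g(c) = C1 + C2/c^(5/4)


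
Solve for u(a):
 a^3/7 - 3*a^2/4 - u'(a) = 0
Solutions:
 u(a) = C1 + a^4/28 - a^3/4


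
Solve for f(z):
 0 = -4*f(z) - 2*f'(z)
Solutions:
 f(z) = C1*exp(-2*z)


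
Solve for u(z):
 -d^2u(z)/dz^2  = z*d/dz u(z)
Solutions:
 u(z) = C1 + C2*erf(sqrt(2)*z/2)


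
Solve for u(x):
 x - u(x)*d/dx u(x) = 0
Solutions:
 u(x) = -sqrt(C1 + x^2)
 u(x) = sqrt(C1 + x^2)


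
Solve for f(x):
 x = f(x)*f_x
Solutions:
 f(x) = -sqrt(C1 + x^2)
 f(x) = sqrt(C1 + x^2)


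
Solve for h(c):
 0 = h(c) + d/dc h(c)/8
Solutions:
 h(c) = C1*exp(-8*c)


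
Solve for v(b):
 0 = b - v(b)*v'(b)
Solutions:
 v(b) = -sqrt(C1 + b^2)
 v(b) = sqrt(C1 + b^2)


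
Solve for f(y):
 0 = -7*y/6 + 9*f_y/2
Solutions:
 f(y) = C1 + 7*y^2/54


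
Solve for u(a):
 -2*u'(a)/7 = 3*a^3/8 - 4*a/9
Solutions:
 u(a) = C1 - 21*a^4/64 + 7*a^2/9


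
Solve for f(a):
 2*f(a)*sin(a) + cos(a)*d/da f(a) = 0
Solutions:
 f(a) = C1*cos(a)^2


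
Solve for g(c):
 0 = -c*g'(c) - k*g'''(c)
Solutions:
 g(c) = C1 + Integral(C2*airyai(c*(-1/k)^(1/3)) + C3*airybi(c*(-1/k)^(1/3)), c)


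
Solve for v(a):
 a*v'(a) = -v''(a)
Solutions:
 v(a) = C1 + C2*erf(sqrt(2)*a/2)


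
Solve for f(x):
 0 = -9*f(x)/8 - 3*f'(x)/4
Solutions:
 f(x) = C1*exp(-3*x/2)


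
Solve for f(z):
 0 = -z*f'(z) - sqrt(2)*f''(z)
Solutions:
 f(z) = C1 + C2*erf(2^(1/4)*z/2)


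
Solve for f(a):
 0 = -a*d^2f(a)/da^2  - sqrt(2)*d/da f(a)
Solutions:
 f(a) = C1 + C2*a^(1 - sqrt(2))


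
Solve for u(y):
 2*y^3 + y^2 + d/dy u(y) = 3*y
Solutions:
 u(y) = C1 - y^4/2 - y^3/3 + 3*y^2/2


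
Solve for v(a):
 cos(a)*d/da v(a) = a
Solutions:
 v(a) = C1 + Integral(a/cos(a), a)


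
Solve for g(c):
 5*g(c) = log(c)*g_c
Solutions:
 g(c) = C1*exp(5*li(c))


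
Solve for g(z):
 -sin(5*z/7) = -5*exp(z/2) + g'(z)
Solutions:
 g(z) = C1 + 10*exp(z/2) + 7*cos(5*z/7)/5


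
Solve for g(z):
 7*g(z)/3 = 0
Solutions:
 g(z) = 0


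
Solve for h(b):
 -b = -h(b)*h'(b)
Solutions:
 h(b) = -sqrt(C1 + b^2)
 h(b) = sqrt(C1 + b^2)


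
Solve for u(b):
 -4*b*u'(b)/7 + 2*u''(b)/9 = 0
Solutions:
 u(b) = C1 + C2*erfi(3*sqrt(7)*b/7)
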